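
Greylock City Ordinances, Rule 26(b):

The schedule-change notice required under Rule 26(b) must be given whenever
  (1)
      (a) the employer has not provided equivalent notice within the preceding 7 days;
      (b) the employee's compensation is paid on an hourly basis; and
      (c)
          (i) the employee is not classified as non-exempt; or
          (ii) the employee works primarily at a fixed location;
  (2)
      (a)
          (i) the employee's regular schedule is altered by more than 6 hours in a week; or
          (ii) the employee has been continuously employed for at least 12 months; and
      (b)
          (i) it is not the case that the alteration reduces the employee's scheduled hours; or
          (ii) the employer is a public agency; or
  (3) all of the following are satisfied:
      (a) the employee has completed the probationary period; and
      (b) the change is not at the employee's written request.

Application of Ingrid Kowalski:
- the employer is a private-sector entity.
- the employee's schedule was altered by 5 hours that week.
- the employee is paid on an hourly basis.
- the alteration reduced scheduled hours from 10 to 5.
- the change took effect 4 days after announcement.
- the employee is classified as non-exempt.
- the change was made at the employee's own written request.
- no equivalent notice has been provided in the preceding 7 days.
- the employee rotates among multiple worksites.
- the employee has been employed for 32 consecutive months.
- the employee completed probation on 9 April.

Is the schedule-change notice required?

(a) no recent notice — met.
(b) hourly-paid — holds.
(i) not (non-exempt) — not met.
(ii) fixed location — fails.
So (c) is not satisfied (F OR F).
(1): T AND T AND F → false.
(i) schedule shift > 6h — not satisfied.
(ii) tenure ≥ 12 mo. — holds.
So (a) is satisfied (F OR T).
(i) not (hours reduced) — not met.
(ii) public agency — not satisfied.
(b) = F OR F = false.
(2): T AND F → false.
(a) past probation — met.
(b) not employee-requested — fails.
(3): T AND F → false.
So Overall is not satisfied (F OR F OR F).

No — not required.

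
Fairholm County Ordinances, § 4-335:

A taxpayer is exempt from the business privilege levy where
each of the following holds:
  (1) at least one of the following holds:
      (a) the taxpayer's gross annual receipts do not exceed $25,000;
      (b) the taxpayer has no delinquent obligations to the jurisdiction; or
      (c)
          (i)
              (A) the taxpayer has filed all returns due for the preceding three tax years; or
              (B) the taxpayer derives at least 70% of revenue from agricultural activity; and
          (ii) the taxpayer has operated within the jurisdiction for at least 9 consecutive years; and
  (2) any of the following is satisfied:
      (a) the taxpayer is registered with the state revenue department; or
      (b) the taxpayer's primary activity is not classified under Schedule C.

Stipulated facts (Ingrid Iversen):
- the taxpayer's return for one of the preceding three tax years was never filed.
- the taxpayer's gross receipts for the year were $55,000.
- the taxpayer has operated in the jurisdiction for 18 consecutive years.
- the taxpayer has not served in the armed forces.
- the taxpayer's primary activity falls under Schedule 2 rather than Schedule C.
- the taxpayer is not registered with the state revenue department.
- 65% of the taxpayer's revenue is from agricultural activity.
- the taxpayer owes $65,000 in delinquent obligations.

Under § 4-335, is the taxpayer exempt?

No — not exempt.

(a) receipts ≤ $25,000 — fails.
(b) no delinquency — not satisfied.
(A) returns current — not met.
(B) ≥70% agricultural — fails.
So (i) is not satisfied (F OR F).
(ii) ≥ 9 yrs in jurisdiction — holds.
So (c) is not satisfied (F AND T).
(1): F OR F OR F → false.
(a) state-registered — not met.
(b) not (Schedule C activity) — satisfied.
(2): F OR T → true.
So Overall is not satisfied (F AND T).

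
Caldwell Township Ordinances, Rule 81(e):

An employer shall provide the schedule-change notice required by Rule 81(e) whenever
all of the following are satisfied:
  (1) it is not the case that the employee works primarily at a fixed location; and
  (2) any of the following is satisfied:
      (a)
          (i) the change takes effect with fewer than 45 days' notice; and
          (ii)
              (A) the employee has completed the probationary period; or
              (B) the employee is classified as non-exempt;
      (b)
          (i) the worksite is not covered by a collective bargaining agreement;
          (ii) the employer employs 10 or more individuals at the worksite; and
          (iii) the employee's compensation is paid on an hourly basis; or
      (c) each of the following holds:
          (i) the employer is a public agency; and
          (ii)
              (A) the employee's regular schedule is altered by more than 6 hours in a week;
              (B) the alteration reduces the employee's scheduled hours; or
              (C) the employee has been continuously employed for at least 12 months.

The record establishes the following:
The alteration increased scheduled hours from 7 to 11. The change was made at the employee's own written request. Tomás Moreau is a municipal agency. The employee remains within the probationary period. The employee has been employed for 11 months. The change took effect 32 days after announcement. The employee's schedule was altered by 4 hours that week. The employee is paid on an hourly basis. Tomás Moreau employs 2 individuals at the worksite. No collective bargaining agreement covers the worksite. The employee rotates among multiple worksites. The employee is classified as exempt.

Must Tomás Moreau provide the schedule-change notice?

(1) not (fixed location) — met.
(i) < 45 days' notice — satisfied.
(A) past probation — not satisfied.
(B) non-exempt — not met.
(ii): F OR F → false.
(a) = T AND F = false.
(i) no CBA — satisfied.
(ii) ≥ 10 at site — not met.
(iii) hourly-paid — met.
(b) = T AND F AND T = false.
(i) public agency — satisfied.
(A) schedule shift > 6h — not satisfied.
(B) hours reduced — fails.
(C) tenure ≥ 12 mo. — fails.
(ii): F OR F OR F → false.
So (c) is not satisfied (T AND F).
(2): F OR F OR F → false.
So Overall is not satisfied (T AND F).

No — not required.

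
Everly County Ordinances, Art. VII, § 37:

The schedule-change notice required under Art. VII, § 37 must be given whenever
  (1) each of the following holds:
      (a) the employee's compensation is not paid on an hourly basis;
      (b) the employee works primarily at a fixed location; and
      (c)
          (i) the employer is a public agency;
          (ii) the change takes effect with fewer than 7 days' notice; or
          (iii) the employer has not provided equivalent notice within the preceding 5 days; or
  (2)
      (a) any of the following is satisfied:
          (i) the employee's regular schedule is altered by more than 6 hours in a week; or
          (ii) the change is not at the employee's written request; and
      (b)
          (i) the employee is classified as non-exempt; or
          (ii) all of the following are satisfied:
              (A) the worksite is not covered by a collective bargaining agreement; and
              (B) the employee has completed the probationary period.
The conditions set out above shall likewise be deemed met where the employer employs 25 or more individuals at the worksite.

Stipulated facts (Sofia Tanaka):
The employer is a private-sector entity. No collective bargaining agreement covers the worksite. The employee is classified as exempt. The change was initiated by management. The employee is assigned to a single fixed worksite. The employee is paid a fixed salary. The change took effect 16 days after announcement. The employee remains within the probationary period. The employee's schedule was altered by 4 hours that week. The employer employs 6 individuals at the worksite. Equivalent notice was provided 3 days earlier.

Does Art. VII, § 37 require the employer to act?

No — not required.

(a) not (hourly-paid) — satisfied.
(b) fixed location — holds.
(i) public agency — fails.
(ii) < 7 days' notice — not met.
(iii) no recent notice — fails.
So (c) is not satisfied (F OR F OR F).
(1) = T AND T AND F = false.
(i) schedule shift > 6h — not met.
(ii) not employee-requested — holds.
(a): F OR T → true.
(i) non-exempt — fails.
(A) no CBA — holds.
(B) past probation — fails.
(ii): T AND F → false.
(b) = F OR F = false.
(2) = T AND F = false.
Overall: F OR F → false.
Exception (≥ 25 at site) — not satisfied.
Result: main false OR exception false → false.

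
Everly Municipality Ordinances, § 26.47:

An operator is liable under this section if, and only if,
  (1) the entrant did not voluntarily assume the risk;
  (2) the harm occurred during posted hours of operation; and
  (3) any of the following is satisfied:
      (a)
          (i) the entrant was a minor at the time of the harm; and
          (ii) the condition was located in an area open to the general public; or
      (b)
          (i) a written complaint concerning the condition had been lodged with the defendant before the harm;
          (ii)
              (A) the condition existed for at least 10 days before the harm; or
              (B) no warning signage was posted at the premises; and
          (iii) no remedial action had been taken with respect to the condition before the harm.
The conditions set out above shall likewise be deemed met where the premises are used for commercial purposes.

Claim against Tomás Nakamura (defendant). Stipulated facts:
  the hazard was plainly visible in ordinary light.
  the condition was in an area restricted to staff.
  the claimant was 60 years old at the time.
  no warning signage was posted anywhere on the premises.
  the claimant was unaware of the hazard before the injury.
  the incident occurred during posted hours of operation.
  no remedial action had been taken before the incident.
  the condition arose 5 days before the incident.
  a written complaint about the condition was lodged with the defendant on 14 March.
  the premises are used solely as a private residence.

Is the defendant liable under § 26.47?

Yes — liable.

(1) no assumed risk — met.
(2) during posted hours — satisfied.
(i) entrant a minor — not satisfied.
(ii) public area — not met.
(a): F AND F → false.
(i) complaint lodged — met.
(A) condition ≥10 days old — not met.
(B) no signage posted — holds.
(ii) = F OR T = true.
(iii) no remedial action — satisfied.
So (b) is satisfied (T AND T AND T).
(3) = F OR T = true.
So Overall is satisfied (T AND T AND T).
Exception (commercial use) — not satisfied.
Result: main true OR exception false → true.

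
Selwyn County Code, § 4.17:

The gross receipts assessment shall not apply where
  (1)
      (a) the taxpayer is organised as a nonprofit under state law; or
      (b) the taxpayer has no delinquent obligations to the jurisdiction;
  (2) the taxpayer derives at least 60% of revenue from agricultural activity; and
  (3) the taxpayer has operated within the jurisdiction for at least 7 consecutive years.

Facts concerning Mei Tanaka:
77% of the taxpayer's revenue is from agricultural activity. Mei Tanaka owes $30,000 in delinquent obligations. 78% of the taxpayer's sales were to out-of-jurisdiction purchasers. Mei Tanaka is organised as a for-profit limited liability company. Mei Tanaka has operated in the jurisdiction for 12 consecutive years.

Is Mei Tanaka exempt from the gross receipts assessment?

No — not exempt.

(a) nonprofit — not met.
(b) no delinquency — not satisfied.
(1): F OR F → false.
(2) ≥60% agricultural — met.
(3) ≥ 7 yrs in jurisdiction — met.
So Overall is not satisfied (F AND T AND T).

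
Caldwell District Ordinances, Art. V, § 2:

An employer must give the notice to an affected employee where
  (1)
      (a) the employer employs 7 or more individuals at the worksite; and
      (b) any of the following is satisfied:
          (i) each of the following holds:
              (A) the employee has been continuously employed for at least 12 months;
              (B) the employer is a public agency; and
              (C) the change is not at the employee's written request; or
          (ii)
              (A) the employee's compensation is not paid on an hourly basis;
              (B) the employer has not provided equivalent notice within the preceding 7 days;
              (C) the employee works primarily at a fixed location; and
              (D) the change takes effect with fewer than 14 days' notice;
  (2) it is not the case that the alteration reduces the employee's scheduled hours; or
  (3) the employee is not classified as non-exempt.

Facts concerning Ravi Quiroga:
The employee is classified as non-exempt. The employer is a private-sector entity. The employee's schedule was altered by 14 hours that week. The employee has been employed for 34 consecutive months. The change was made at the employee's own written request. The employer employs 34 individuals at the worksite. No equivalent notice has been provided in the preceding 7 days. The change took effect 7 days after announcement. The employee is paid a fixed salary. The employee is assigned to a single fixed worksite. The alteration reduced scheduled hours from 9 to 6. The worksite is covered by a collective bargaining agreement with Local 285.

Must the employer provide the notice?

(a) ≥ 7 at site — satisfied.
(A) tenure ≥ 12 mo. — met.
(B) public agency — fails.
(C) not employee-requested — fails.
(i): T AND F AND F → false.
(A) not (hourly-paid) — satisfied.
(B) no recent notice — holds.
(C) fixed location — holds.
(D) < 14 days' notice — holds.
So (ii) is satisfied (T AND T AND T AND T).
(b): F OR T → true.
(1) = T AND T = true.
(2) not (hours reduced) — not met.
(3) not (non-exempt) — fails.
Overall = T OR F OR F = true.

Yes — required.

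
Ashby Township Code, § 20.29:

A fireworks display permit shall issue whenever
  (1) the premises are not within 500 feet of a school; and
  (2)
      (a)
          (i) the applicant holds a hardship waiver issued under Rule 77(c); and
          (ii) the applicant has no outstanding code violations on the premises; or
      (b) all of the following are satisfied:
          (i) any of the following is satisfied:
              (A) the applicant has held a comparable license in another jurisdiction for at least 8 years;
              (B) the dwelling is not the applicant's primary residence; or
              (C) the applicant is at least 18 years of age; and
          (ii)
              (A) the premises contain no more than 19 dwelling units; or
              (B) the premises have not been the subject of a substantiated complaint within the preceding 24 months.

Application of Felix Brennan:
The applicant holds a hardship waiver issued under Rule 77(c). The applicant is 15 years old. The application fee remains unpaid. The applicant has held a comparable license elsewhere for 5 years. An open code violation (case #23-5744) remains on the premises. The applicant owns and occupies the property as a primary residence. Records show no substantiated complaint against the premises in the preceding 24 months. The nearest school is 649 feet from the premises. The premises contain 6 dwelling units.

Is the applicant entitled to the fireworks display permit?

(1) ≥500 ft from school — satisfied.
(i) hardship waiver — met.
(ii) no code violations — fails.
(a): T AND F → false.
(A) prior license ≥ 8 yr — not met.
(B) not (primary residence) — not satisfied.
(C) age ≥ 18 — not met.
(i): F OR F OR F → false.
(A) ≤ 19 units — met.
(B) no complaint in 24 mo. — satisfied.
So (ii) is satisfied (T OR T).
So (b) is not satisfied (F AND T).
So (2) is not satisfied (F OR F).
So Overall is not satisfied (T AND F).

No — denied.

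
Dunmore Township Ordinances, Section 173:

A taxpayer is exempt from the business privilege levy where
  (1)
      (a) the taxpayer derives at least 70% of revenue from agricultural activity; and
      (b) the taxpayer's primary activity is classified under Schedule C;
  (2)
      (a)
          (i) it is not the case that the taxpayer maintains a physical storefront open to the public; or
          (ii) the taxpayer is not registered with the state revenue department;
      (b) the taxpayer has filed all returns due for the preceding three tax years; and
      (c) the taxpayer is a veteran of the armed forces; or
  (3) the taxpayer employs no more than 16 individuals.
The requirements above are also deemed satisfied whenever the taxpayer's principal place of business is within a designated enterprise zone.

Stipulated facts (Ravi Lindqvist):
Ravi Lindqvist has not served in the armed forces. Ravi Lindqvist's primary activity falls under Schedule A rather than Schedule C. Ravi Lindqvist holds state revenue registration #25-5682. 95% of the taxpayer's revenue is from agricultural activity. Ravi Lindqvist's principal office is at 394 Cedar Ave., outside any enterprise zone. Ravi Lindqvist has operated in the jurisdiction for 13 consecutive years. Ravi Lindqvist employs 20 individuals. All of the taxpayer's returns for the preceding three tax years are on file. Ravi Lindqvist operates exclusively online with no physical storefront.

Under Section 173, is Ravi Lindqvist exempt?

(a) ≥70% agricultural — met.
(b) Schedule C activity — not met.
So (1) is not satisfied (T AND F).
(i) not (has storefront) — met.
(ii) not (state-registered) — not satisfied.
(a) = T OR F = true.
(b) returns current — met.
(c) veteran — fails.
(2): T AND T AND F → false.
(3) ≤ 16 employees — fails.
Overall: F OR F OR F → false.
Exception (in enterprise zone) — not satisfied.
Result: main false OR exception false → false.

No — not exempt.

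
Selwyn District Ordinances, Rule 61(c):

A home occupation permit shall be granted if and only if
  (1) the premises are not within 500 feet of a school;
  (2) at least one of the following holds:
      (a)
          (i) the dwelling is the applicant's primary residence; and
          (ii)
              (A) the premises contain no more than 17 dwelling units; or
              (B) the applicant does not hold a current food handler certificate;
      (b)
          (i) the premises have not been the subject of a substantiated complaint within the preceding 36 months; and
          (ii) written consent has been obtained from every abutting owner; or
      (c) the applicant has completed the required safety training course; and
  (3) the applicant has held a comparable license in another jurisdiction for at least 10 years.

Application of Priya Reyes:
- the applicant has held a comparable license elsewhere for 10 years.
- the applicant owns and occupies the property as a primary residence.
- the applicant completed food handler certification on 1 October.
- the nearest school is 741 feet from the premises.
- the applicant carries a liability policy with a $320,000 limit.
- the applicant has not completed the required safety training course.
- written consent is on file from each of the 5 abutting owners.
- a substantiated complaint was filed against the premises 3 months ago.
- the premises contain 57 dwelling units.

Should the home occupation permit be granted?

(1) ≥500 ft from school — met.
(i) primary residence — satisfied.
(A) ≤ 17 units — fails.
(B) not (food handler cert.) — fails.
(ii): F OR F → false.
So (a) is not satisfied (T AND F).
(i) no complaint in 36 mo. — not satisfied.
(ii) all abutters consent — satisfied.
So (b) is not satisfied (F AND T).
(c) safety training — fails.
(2) = F OR F OR F = false.
(3) prior license ≥ 10 yr — met.
So Overall is not satisfied (T AND F AND T).

No — denied.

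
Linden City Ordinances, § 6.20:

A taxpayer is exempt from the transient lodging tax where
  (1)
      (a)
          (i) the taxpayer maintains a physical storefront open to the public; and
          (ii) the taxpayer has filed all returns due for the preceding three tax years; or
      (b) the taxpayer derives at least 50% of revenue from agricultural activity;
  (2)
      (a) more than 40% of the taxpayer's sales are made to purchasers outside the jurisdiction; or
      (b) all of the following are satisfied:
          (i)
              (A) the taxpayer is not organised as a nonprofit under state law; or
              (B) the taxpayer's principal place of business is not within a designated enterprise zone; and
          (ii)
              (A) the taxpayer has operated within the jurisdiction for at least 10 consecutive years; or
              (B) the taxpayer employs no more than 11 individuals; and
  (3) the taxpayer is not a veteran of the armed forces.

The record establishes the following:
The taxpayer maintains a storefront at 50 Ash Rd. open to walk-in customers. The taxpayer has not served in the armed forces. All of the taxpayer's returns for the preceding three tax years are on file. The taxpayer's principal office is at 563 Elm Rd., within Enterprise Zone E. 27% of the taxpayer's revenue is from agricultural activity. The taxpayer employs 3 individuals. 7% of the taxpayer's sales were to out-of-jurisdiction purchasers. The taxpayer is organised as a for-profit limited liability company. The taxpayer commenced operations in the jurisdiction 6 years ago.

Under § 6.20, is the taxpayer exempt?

Yes — exempt.

(i) has storefront — holds.
(ii) returns current — holds.
So (a) is satisfied (T AND T).
(b) ≥50% agricultural — not met.
(1): T OR F → true.
(a) >40% out-of-jur. sales — not satisfied.
(A) not (nonprofit) — met.
(B) not (in enterprise zone) — fails.
So (i) is satisfied (T OR F).
(A) ≥ 10 yrs in jurisdiction — not met.
(B) ≤ 11 employees — satisfied.
(ii): F OR T → true.
(b): T AND T → true.
So (2) is satisfied (F OR T).
(3) not (veteran) — met.
Overall: T AND T AND T → true.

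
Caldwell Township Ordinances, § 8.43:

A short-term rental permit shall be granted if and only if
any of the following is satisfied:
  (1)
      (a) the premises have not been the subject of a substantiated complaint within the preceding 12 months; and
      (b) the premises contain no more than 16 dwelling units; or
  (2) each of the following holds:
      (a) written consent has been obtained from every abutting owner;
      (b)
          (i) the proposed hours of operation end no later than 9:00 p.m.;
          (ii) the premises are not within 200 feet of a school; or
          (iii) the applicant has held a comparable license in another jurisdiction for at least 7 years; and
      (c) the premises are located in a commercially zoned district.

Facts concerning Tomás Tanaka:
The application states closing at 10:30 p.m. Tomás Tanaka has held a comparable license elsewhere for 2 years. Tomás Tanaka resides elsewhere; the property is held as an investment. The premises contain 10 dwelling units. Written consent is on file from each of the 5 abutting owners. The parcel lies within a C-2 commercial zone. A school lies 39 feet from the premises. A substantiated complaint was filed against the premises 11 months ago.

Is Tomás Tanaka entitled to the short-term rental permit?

(a) no complaint in 12 mo. — not satisfied.
(b) ≤ 16 units — holds.
(1) = F AND T = false.
(a) all abutters consent — holds.
(i) closes by 9 p.m. — not met.
(ii) ≥200 ft from school — not satisfied.
(iii) prior license ≥ 7 yr — fails.
So (b) is not satisfied (F OR F OR F).
(c) commercially zoned — met.
So (2) is not satisfied (T AND F AND T).
So Overall is not satisfied (F OR F).

No — denied.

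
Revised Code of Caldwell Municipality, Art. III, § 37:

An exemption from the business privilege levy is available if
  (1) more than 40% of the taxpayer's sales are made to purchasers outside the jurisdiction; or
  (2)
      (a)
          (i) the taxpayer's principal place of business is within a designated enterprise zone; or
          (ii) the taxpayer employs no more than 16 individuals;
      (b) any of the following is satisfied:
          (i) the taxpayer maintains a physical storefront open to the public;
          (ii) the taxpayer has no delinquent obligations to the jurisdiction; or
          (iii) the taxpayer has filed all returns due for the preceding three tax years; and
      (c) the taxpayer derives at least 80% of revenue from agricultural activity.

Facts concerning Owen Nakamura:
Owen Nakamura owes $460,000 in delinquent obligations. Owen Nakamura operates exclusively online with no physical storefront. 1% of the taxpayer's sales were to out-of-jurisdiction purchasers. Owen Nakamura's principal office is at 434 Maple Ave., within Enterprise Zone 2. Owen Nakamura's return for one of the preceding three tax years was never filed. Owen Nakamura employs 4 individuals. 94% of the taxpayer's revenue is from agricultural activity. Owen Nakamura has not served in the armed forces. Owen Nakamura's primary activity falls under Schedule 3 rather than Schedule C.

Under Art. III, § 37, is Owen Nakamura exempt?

No — not exempt.

(1) >40% out-of-jur. sales — not met.
(i) in enterprise zone — holds.
(ii) ≤ 16 employees — met.
So (a) is satisfied (T OR T).
(i) has storefront — not met.
(ii) no delinquency — not satisfied.
(iii) returns current — not satisfied.
So (b) is not satisfied (F OR F OR F).
(c) ≥80% agricultural — holds.
So (2) is not satisfied (T AND F AND T).
So Overall is not satisfied (F OR F).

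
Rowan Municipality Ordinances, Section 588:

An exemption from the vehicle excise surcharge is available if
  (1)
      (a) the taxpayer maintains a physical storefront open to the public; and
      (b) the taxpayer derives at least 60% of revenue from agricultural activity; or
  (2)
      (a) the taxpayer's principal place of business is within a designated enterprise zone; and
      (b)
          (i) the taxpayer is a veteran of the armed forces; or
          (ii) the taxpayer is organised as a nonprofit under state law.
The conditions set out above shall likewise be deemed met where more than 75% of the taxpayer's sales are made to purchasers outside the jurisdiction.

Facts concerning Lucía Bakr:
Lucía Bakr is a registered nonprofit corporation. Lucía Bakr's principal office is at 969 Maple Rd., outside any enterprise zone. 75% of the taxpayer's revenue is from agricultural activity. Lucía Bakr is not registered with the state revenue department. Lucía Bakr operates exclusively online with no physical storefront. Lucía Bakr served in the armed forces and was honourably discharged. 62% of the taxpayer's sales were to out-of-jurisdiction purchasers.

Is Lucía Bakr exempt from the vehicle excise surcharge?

(a) has storefront — not met.
(b) ≥60% agricultural — holds.
(1) = F AND T = false.
(a) in enterprise zone — not met.
(i) veteran — satisfied.
(ii) nonprofit — met.
So (b) is satisfied (T OR T).
(2): F AND T → false.
So Overall is not satisfied (F OR F).
Exception (>75% out-of-jur. sales) — not satisfied.
Result: main false OR exception false → false.

No — not exempt.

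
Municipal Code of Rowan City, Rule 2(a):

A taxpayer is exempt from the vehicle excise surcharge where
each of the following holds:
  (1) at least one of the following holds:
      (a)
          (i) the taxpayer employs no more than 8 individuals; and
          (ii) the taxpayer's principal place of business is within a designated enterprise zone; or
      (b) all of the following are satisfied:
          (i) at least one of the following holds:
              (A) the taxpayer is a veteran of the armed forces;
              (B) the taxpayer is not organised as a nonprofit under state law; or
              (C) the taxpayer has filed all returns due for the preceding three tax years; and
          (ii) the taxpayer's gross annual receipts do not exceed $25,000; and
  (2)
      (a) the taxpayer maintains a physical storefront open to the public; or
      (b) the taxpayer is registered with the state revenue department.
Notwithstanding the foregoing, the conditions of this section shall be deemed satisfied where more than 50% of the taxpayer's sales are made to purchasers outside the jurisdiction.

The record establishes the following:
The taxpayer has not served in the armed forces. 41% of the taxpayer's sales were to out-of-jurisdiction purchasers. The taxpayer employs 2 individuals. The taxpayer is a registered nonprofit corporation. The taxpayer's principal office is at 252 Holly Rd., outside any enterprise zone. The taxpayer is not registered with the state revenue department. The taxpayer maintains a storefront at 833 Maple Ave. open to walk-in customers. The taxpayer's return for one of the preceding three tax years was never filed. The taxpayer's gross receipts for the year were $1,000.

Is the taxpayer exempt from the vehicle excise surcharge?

No — not exempt.

(i) ≤ 8 employees — satisfied.
(ii) in enterprise zone — not satisfied.
So (a) is not satisfied (T AND F).
(A) veteran — not satisfied.
(B) not (nonprofit) — not satisfied.
(C) returns current — not satisfied.
So (i) is not satisfied (F OR F OR F).
(ii) receipts ≤ $25,000 — met.
So (b) is not satisfied (F AND T).
(1) = F OR F = false.
(a) has storefront — met.
(b) state-registered — not satisfied.
(2) = T OR F = true.
Overall: F AND T → false.
Exception (>50% out-of-jur. sales) — not satisfied.
Result: main false OR exception false → false.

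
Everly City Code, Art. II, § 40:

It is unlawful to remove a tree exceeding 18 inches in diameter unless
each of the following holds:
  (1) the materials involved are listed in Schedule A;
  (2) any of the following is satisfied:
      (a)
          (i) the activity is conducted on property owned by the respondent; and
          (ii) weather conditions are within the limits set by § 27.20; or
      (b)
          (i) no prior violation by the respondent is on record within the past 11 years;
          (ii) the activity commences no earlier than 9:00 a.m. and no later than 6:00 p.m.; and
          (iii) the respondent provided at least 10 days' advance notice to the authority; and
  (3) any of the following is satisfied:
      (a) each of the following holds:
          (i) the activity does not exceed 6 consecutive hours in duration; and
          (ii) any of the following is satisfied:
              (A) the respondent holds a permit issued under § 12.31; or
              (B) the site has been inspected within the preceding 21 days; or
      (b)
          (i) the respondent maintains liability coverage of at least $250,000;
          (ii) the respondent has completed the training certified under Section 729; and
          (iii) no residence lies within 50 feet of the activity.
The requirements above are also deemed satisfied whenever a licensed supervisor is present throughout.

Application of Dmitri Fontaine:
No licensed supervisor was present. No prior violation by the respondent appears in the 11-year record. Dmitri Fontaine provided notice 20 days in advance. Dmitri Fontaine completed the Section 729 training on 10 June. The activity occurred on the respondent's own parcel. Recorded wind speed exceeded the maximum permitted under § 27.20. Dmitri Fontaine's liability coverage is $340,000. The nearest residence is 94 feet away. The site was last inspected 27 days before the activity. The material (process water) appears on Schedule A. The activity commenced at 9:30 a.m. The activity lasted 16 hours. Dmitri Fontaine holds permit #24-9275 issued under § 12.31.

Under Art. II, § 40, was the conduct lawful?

Yes — lawful.

(1) Schedule A material — satisfied.
(i) own property — satisfied.
(ii) weather ok — not satisfied.
(a) = T AND F = false.
(i) no prior violation — met.
(ii) start within hours — satisfied.
(iii) ≥10 days' notice — holds.
(b): T AND T AND T → true.
So (2) is satisfied (F OR T).
(i) ≤ 6 hrs duration — fails.
(A) holds permit — holds.
(B) site inspected — fails.
So (ii) is satisfied (T OR F).
(a) = F AND T = false.
(i) coverage ≥ $250,000 — satisfied.
(ii) training certified — satisfied.
(iii) no residence in 50 ft — satisfied.
So (b) is satisfied (T AND T AND T).
(3) = F OR T = true.
So Overall is satisfied (T AND T AND T).
Exception (supervisor present) — not satisfied.
Result: main true OR exception false → true.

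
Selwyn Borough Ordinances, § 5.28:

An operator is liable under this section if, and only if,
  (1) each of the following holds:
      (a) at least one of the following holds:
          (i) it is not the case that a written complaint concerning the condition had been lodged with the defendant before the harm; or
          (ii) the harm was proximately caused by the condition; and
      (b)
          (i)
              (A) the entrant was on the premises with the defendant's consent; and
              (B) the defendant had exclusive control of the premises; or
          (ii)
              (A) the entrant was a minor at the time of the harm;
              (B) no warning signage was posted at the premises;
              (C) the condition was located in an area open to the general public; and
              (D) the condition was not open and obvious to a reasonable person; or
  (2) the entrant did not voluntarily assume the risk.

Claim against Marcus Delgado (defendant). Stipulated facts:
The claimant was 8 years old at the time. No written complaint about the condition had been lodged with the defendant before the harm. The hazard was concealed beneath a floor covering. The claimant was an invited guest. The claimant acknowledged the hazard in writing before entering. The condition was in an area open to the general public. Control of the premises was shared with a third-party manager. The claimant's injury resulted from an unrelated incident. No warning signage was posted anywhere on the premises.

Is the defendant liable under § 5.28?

Yes — liable.

(i) not (complaint lodged) — met.
(ii) proximate cause — not met.
So (a) is satisfied (T OR F).
(A) consent to enter — holds.
(B) exclusive control — not met.
(i) = T AND F = false.
(A) entrant a minor — met.
(B) no signage posted — satisfied.
(C) public area — met.
(D) not open/obvious — holds.
So (ii) is satisfied (T AND T AND T AND T).
So (b) is satisfied (F OR T).
(1) = T AND T = true.
(2) no assumed risk — not satisfied.
So Overall is satisfied (T OR F).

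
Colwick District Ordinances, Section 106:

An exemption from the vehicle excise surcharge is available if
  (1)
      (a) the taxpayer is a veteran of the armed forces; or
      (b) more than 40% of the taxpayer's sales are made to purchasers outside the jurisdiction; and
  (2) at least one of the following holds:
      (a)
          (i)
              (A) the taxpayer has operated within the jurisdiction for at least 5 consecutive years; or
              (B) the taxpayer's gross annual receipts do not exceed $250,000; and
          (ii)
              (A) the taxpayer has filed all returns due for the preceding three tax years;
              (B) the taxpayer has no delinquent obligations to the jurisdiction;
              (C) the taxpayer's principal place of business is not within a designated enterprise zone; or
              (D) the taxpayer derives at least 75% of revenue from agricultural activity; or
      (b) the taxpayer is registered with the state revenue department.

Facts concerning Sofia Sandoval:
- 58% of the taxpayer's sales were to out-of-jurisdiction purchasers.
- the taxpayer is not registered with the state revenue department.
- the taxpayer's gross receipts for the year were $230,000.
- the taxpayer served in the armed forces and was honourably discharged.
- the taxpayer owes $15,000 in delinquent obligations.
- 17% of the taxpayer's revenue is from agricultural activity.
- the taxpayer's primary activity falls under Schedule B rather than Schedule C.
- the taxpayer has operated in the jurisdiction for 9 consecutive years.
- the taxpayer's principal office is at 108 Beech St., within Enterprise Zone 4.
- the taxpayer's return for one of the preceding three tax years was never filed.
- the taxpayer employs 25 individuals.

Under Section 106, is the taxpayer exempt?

No — not exempt.

(a) veteran — met.
(b) >40% out-of-jur. sales — satisfied.
(1) = T OR T = true.
(A) ≥ 5 yrs in jurisdiction — met.
(B) receipts ≤ $250,000 — met.
(i) = T OR T = true.
(A) returns current — not met.
(B) no delinquency — not met.
(C) not (in enterprise zone) — not satisfied.
(D) ≥75% agricultural — not satisfied.
(ii): F OR F OR F OR F → false.
(a): T AND F → false.
(b) state-registered — not met.
(2): F OR F → false.
Overall = T AND F = false.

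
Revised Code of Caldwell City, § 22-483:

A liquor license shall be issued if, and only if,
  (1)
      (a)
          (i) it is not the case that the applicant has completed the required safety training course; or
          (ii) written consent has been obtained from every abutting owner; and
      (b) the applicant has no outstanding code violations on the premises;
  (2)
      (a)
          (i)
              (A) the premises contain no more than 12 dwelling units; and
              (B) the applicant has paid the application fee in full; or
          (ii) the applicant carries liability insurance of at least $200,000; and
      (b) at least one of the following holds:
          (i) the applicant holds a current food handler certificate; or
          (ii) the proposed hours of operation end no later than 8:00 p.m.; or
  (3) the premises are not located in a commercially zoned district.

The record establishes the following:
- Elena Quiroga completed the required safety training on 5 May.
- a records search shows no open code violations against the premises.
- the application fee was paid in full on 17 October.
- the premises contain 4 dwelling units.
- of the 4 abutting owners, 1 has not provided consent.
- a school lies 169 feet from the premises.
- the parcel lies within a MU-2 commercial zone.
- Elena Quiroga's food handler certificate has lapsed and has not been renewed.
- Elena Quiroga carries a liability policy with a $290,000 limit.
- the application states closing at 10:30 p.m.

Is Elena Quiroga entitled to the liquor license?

No — denied.

(i) not (safety training) — not met.
(ii) all abutters consent — not met.
(a) = F OR F = false.
(b) no code violations — satisfied.
(1): F AND T → false.
(A) ≤ 12 units — holds.
(B) fee paid — met.
(i): T AND T → true.
(ii) insurance ≥ $200,000 — satisfied.
(a) = T OR T = true.
(i) food handler cert. — not satisfied.
(ii) closes by 8 p.m. — fails.
(b): F OR F → false.
So (2) is not satisfied (T AND F).
(3) not (commercially zoned) — fails.
Overall = F OR F OR F = false.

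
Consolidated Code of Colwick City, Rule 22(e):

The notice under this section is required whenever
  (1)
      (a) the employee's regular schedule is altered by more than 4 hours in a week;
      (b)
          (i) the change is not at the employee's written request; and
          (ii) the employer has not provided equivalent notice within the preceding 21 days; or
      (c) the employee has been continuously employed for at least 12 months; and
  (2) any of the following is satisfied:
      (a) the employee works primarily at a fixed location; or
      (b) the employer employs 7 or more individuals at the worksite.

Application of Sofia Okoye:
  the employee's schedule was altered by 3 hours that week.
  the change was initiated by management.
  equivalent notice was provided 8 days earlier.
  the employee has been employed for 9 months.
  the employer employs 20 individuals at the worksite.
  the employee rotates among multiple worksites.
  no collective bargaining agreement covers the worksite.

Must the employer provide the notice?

(a) schedule shift > 4h — not met.
(i) not employee-requested — met.
(ii) no recent notice — not satisfied.
(b): T AND F → false.
(c) tenure ≥ 12 mo. — not satisfied.
(1): F OR F OR F → false.
(a) fixed location — not satisfied.
(b) ≥ 7 at site — met.
(2) = F OR T = true.
Overall = F AND T = false.

No — not required.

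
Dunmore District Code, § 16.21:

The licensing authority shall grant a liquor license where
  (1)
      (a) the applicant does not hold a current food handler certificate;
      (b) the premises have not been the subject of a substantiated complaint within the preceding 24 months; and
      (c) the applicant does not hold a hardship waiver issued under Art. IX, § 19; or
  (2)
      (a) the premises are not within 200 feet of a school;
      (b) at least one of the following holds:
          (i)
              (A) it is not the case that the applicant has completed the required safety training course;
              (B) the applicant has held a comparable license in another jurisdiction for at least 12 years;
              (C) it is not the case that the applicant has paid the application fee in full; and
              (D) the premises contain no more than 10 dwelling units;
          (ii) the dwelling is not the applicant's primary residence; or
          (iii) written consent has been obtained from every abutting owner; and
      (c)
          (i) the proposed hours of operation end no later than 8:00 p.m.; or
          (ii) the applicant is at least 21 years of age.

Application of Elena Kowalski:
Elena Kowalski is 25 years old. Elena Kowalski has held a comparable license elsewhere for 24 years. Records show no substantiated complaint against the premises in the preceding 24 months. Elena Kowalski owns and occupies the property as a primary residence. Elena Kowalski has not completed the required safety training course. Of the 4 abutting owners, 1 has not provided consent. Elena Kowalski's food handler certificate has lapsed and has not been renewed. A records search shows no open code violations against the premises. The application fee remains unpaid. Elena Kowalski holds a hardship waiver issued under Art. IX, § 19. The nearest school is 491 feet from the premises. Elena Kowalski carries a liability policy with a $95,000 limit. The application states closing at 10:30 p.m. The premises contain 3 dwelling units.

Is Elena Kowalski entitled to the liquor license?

Yes — granted.

(a) not (food handler cert.) — satisfied.
(b) no complaint in 24 mo. — holds.
(c) not (hardship waiver) — fails.
So (1) is not satisfied (T AND T AND F).
(a) ≥200 ft from school — holds.
(A) not (safety training) — holds.
(B) prior license ≥ 12 yr — met.
(C) not (fee paid) — satisfied.
(D) ≤ 10 units — holds.
So (i) is satisfied (T AND T AND T AND T).
(ii) not (primary residence) — fails.
(iii) all abutters consent — not met.
(b) = T OR F OR F = true.
(i) closes by 8 p.m. — not satisfied.
(ii) age ≥ 21 — satisfied.
So (c) is satisfied (F OR T).
So (2) is satisfied (T AND T AND T).
So Overall is satisfied (F OR T).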